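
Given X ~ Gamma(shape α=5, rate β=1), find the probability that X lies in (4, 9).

P(4 < X < 9) = ∫_{4}^{9} f(x) dx
where f(x) = \frac{x^{4} e^{- x}}{24}
= \frac{-10689 + 824 e^{5}}{24 e^{9}}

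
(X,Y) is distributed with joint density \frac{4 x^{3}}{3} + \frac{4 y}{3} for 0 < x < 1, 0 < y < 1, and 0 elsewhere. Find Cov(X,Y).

E[XY] = ∫∫ xy × f(x,y) dx dy = \frac{16}{45}
E[X] = \frac{3}{5}
E[Y] = \frac{11}{18}
Cov(X,Y) = E[XY] - E[X]E[Y] = - \frac{1}{90}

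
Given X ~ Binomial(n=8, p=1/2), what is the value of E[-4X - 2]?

For X ~ Binomial(n=8, p=1/2):
E[X] = 4
E[-4X - 2] = -4 × E[X] - 2 = -18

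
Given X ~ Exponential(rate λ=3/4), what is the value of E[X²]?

Using the identity E[X²] = Var(X) + (E[X])²:
E[X] = \frac{4}{3}
Var(X) = \frac{16}{9}
E[X²] = \frac{16}{9} + (\frac{4}{3})²
= \frac{32}{9}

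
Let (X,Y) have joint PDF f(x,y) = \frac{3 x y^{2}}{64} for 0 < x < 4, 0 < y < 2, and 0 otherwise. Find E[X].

f_X(x) = ∫_0^2 \frac{3 x y^{2}}{64} dy = \frac{x}{8}
E[X] = ∫_0^4 x × (\frac{x}{8}) dx = \frac{8}{3}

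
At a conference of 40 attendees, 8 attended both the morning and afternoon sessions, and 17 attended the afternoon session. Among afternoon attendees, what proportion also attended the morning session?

P(A ∩ B) = 8/40 = 1/5
P(B) = 17/40
P(A|B) = P(A ∩ B) / P(B) = (1/5) / (17/40) = 8/17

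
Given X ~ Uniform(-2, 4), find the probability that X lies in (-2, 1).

P(-2 < X < 1) = ∫_{-2}^{1} f(x) dx
where f(x) = \frac{1}{6}
= \frac{1}{2}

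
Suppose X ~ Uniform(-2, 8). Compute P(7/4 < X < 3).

P(7/4 < X < 3) = ∫_{7/4}^{3} f(x) dx
where f(x) = \frac{1}{10}
= \frac{1}{8}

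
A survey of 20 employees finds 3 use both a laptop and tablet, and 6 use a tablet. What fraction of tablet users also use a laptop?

P(A ∩ B) = 3/20
P(B) = 6/20 = 3/10
P(A|B) = P(A ∩ B) / P(B) = (3/20) / (3/10) = 1/2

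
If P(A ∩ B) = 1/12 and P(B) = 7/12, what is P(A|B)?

P(A|B) = P(A ∩ B) / P(B)
= (1/12) / (7/12)
= 1/7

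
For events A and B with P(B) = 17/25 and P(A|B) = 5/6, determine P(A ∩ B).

By definition, P(A|B) = P(A ∩ B) / P(B)
So P(A ∩ B) = P(A|B) × P(B)
= 5/6 × 17/25
= 17/30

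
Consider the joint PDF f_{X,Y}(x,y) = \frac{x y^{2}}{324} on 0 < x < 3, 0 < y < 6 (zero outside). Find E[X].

f_X(x) = ∫_0^6 \frac{x y^{2}}{324} dy = \frac{2 x}{9}
E[X] = ∫_0^3 x × (\frac{2 x}{9}) dx = 2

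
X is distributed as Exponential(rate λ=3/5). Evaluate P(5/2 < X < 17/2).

P(5/2 < X < 17/2) = ∫_{5/2}^{17/2} f(x) dx
where f(x) = \frac{3 e^{- \frac{3 x}{5}}}{5}
= - \frac{1}{e^{\frac{51}{10}}} + e^{- \frac{3}{2}}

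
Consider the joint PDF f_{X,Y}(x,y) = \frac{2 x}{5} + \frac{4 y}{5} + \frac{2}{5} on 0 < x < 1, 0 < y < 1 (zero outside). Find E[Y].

E[Y] = ∫_0^1 ∫_0^1 y × f(x,y) dx dy
= \frac{17}{30}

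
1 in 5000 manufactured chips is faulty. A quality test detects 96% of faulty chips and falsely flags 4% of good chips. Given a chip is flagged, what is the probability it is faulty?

Let D = the rare event, + = positive/flagged.
P(D) = 1/5000
P(+|D) = 96/100 = 24/25
P(+|D') = 4/100 = 1/25
P(+) = P(+|D)P(D) + P(+|D')P(D')
     = \frac{24}{25} × \frac{1}{5000} + \frac{1}{25} × \frac{4999}{5000}
     = \frac{5023}{125000}
P(D|+) = P(+|D)P(D)/P(+) = \frac{24}{5023}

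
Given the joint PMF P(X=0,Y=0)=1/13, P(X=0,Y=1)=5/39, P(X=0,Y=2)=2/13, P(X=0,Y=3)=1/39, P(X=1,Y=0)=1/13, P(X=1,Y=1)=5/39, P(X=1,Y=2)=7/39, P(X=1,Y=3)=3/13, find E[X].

First find marginal of X:
P(X=0) = 5/13
P(X=1) = 8/13
E[X] = 0 × 5/13 + 1 × 8/13 = 8/13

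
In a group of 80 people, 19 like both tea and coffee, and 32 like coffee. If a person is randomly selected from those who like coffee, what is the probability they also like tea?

P(A ∩ B) = 19/80
P(B) = 32/80 = 2/5
P(A|B) = P(A ∩ B) / P(B) = (19/80) / (2/5) = 19/32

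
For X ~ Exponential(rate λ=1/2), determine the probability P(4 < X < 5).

P(4 < X < 5) = ∫_{4}^{5} f(x) dx
where f(x) = \frac{e^{- \frac{x}{2}}}{2}
= - \frac{1}{e^{\frac{5}{2}}} + e^{-2}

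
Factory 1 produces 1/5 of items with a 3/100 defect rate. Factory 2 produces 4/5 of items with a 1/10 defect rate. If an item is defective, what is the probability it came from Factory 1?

Using Bayes' theorem:
P(F1) = 1/5, P(D|F1) = 3/100
P(F2) = 4/5, P(D|F2) = 1/10
P(D) = P(D|F1)P(F1) + P(D|F2)P(F2)
     = \frac{43}{500}
P(F1|D) = P(D|F1)P(F1) / P(D)
= \frac{3}{43}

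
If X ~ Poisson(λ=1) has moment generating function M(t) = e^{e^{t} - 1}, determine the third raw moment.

To find E[X^3], compute M^(3)(0):
M^(1)(t) = e^{t} e^{e^{t} - 1}
M^(2)(t) = e^{2 t} e^{e^{t} - 1} + e^{t} e^{e^{t} - 1}
M^(3)(t) = e^{3 t} e^{e^{t} - 1} + 3 e^{2 t} e^{e^{t} - 1} + e^{t} e^{e^{t} - 1}
M^(3)(0) = 5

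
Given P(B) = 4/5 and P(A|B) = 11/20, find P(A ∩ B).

By definition, P(A|B) = P(A ∩ B) / P(B)
So P(A ∩ B) = P(A|B) × P(B)
= 11/20 × 4/5
= 11/25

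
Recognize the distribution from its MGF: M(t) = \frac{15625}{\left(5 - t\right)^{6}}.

The MGF M(t) = \frac{15625}{\left(5 - t\right)^{6}} is the standard form for the Gamma distribution.
Comparing with the known MGF formula identifies: Gamma(shape α=6, rate β=5)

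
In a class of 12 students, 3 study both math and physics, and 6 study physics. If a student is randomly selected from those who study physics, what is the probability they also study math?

P(A ∩ B) = 3/12 = 1/4
P(B) = 6/12 = 1/2
P(A|B) = P(A ∩ B) / P(B) = (1/4) / (1/2) = 1/2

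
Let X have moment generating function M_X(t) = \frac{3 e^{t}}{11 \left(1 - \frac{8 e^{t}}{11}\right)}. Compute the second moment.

To find E[X^2], compute M^(2)(0):
M^(1)(t) = \frac{3 e^{t}}{11 \left(1 - \frac{8 e^{t}}{11}\right)} + \frac{24 e^{2 t}}{121 \left(1 - \frac{8 e^{t}}{11}\right)^{2}}
M^(2)(t) = \frac{3 e^{t}}{11 \left(1 - \frac{8 e^{t}}{11}\right)} + \frac{72 e^{2 t}}{121 \left(1 - \frac{8 e^{t}}{11}\right)^{2}} + \frac{384 e^{3 t}}{1331 \left(1 - \frac{8 e^{t}}{11}\right)^{3}}
M^(2)(0) = \frac{209}{9}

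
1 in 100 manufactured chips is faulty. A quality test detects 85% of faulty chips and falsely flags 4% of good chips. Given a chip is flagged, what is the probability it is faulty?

Let D = the rare event, + = positive/flagged.
P(D) = 1/100
P(+|D) = 85/100 = 17/20
P(+|D') = 4/100 = 1/25
P(+) = P(+|D)P(D) + P(+|D')P(D')
     = \frac{17}{20} × \frac{1}{100} + \frac{1}{25} × \frac{99}{100}
     = \frac{481}{10000}
P(D|+) = P(+|D)P(D)/P(+) = \frac{85}{481}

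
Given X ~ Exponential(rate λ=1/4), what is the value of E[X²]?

Using the identity E[X²] = Var(X) + (E[X])²:
E[X] = 4
Var(X) = 16
E[X²] = 16 + (4)²
= 32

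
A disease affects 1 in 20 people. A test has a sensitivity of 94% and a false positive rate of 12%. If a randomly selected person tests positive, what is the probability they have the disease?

Let D = the rare event, + = positive/flagged.
P(D) = 1/20
P(+|D) = 94/100 = 47/50
P(+|D') = 12/100 = 3/25
P(+) = P(+|D)P(D) + P(+|D')P(D')
     = \frac{47}{50} × \frac{1}{20} + \frac{3}{25} × \frac{19}{20}
     = \frac{161}{1000}
P(D|+) = P(+|D)P(D)/P(+) = \frac{47}{161}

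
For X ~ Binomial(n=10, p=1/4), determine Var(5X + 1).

For X ~ Binomial(n=10, p=1/4):
Var(X) = \frac{15}{8}
Var(5X + 1) = (5)² × Var(X) = 25 × \frac{15}{8} = \frac{375}{8}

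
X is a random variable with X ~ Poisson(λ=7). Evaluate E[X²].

Using the identity E[X²] = Var(X) + (E[X])²:
E[X] = 7
Var(X) = 7
E[X²] = 7 + (7)²
= 56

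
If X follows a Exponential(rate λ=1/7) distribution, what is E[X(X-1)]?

E[X(X-1)] = E[X² - X] = E[X²] - E[X]
E[X] = 7
E[X²] = Var(X) + (E[X])² = 49 + (7)² = 98
E[X(X-1)] = 98 - 7 = 91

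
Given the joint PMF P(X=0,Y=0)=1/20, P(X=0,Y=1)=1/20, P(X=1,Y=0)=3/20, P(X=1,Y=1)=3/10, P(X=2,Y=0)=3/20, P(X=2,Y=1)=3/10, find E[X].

First find marginal of X:
P(X=0) = 1/10
P(X=1) = 9/20
P(X=2) = 9/20
E[X] = 0 × 1/10 + 1 × 9/20 + 2 × 9/20 = 27/20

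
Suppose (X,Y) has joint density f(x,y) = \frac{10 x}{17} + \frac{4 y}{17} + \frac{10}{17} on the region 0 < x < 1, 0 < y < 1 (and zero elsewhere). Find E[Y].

E[Y] = ∫_0^1 ∫_0^1 y × f(x,y) dx dy
= \frac{53}{102}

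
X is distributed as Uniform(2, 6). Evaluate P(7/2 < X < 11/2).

P(7/2 < X < 11/2) = ∫_{7/2}^{11/2} f(x) dx
where f(x) = \frac{1}{4}
= \frac{1}{2}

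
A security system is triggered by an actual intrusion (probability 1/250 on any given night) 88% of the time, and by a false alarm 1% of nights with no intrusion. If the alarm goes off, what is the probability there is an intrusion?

Let D = the rare event, + = positive/flagged.
P(D) = 1/250
P(+|D) = 88/100 = 22/25
P(+|D') = 1/100
P(+) = P(+|D)P(D) + P(+|D')P(D')
     = \frac{22}{25} × \frac{1}{250} + \frac{1}{100} × \frac{249}{250}
     = \frac{337}{25000}
P(D|+) = P(+|D)P(D)/P(+) = \frac{88}{337}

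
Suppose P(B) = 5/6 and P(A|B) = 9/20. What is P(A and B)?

By definition, P(A|B) = P(A ∩ B) / P(B)
So P(A ∩ B) = P(A|B) × P(B)
= 9/20 × 5/6
= 3/8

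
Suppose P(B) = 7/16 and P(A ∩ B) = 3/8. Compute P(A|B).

P(A|B) = P(A ∩ B) / P(B)
= (3/8) / (7/16)
= 6/7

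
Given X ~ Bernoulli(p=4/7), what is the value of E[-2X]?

For X ~ Bernoulli(p=4/7):
E[X] = \frac{4}{7}
E[-2X] = -2 × E[X] + 0 = - \frac{8}{7}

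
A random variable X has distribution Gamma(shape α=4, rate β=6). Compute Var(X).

For X ~ Gamma(shape α=4, rate β=6):
Var(X) = \frac{1}{9}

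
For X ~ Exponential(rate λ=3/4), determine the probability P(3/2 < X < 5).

P(3/2 < X < 5) = ∫_{3/2}^{5} f(x) dx
where f(x) = \frac{3 e^{- \frac{3 x}{4}}}{4}
= - \frac{1}{e^{\frac{15}{4}}} + e^{- \frac{9}{8}}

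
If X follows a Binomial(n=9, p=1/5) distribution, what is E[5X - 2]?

For X ~ Binomial(n=9, p=1/5):
E[X] = \frac{9}{5}
E[5X - 2] = 5 × E[X] - 2 = 7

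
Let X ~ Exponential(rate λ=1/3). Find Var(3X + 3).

For X ~ Exponential(rate λ=1/3):
Var(X) = 9
Var(3X + 3) = (3)² × Var(X) = 9 × 9 = 81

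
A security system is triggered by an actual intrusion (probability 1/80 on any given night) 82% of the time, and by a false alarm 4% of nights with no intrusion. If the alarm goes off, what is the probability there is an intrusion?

Let D = the rare event, + = positive/flagged.
P(D) = 1/80
P(+|D) = 82/100 = 41/50
P(+|D') = 4/100 = 1/25
P(+) = P(+|D)P(D) + P(+|D')P(D')
     = \frac{41}{50} × \frac{1}{80} + \frac{1}{25} × \frac{79}{80}
     = \frac{199}{4000}
P(D|+) = P(+|D)P(D)/P(+) = \frac{41}{199}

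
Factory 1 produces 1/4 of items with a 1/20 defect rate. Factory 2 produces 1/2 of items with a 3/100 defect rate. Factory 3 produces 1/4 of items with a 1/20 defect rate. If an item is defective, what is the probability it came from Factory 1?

Using Bayes' theorem:
P(F1) = 1/4, P(D|F1) = 1/20
P(F2) = 1/2, P(D|F2) = 3/100
P(F3) = 1/4, P(D|F3) = 1/20
P(D) = P(D|F1)P(F1) + P(D|F2)P(F2) + P(D|F3)P(F3)
     = \frac{1}{25}
P(F1|D) = P(D|F1)P(F1) / P(D)
= \frac{5}{16}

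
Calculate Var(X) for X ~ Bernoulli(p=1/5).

For X ~ Bernoulli(p=1/5):
Var(X) = \frac{4}{25}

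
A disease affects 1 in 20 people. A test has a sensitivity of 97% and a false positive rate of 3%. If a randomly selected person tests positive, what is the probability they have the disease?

Let D = the rare event, + = positive/flagged.
P(D) = 1/20
P(+|D) = 97/100
P(+|D') = 3/100
P(+) = P(+|D)P(D) + P(+|D')P(D')
     = \frac{97}{100} × \frac{1}{20} + \frac{3}{100} × \frac{19}{20}
     = \frac{77}{1000}
P(D|+) = P(+|D)P(D)/P(+) = \frac{97}{154}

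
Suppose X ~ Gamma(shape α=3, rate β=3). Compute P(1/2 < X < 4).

P(1/2 < X < 4) = ∫_{1/2}^{4} f(x) dx
where f(x) = \frac{27 x^{2} e^{- 3 x}}{2}
= - \frac{85}{e^{12}} + \frac{29}{8 e^{\frac{3}{2}}}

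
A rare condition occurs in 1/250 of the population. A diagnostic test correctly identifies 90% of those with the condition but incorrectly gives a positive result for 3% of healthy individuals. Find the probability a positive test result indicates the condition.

Let D = the rare event, + = positive/flagged.
P(D) = 1/250
P(+|D) = 90/100 = 9/10
P(+|D') = 3/100
P(+) = P(+|D)P(D) + P(+|D')P(D')
     = \frac{9}{10} × \frac{1}{250} + \frac{3}{100} × \frac{249}{250}
     = \frac{837}{25000}
P(D|+) = P(+|D)P(D)/P(+) = \frac{10}{93}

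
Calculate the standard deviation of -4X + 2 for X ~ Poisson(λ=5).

For X ~ Poisson(λ=5):
Var(X) = 5
SD(X) = √(Var(X)) = √(5) = \sqrt{5}
SD(-4X + 2) = |-4| × SD(X) = 4 × \sqrt{5} = 4 \sqrt{5}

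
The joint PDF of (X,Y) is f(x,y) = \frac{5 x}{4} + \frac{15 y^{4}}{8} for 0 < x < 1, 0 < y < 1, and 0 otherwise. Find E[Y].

E[Y] = ∫_0^1 ∫_0^1 y × f(x,y) dx dy
= \frac{5}{8}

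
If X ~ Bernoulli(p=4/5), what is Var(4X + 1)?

For X ~ Bernoulli(p=4/5):
Var(X) = \frac{4}{25}
Var(4X + 1) = (4)² × Var(X) = 16 × \frac{4}{25} = \frac{64}{25}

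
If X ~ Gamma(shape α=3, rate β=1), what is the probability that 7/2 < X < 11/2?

P(7/2 < X < 11/2) = ∫_{7/2}^{11/2} f(x) dx
where f(x) = \frac{x^{2} e^{- x}}{2}
= \frac{-173 + 85 e^{2}}{8 e^{\frac{11}{2}}}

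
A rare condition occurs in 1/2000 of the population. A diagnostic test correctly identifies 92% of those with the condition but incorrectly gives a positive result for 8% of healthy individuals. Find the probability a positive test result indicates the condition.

Let D = the rare event, + = positive/flagged.
P(D) = 1/2000
P(+|D) = 92/100 = 23/25
P(+|D') = 8/100 = 2/25
P(+) = P(+|D)P(D) + P(+|D')P(D')
     = \frac{23}{25} × \frac{1}{2000} + \frac{2}{25} × \frac{1999}{2000}
     = \frac{4021}{50000}
P(D|+) = P(+|D)P(D)/P(+) = \frac{23}{4021}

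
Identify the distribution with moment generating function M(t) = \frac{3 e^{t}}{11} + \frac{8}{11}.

The MGF M(t) = \frac{3 e^{t}}{11} + \frac{8}{11} is the standard form for the Bernoulli distribution.
Comparing with the known MGF formula identifies: Bernoulli(p=3/11)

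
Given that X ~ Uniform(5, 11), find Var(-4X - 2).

For X ~ Uniform(5, 11):
Var(X) = 3
Var(-4X - 2) = (-4)² × Var(X) = 16 × 3 = 48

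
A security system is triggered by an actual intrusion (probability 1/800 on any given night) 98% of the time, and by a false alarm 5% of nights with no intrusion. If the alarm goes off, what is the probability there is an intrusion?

Let D = the rare event, + = positive/flagged.
P(D) = 1/800
P(+|D) = 98/100 = 49/50
P(+|D') = 5/100 = 1/20
P(+) = P(+|D)P(D) + P(+|D')P(D')
     = \frac{49}{50} × \frac{1}{800} + \frac{1}{20} × \frac{799}{800}
     = \frac{4093}{80000}
P(D|+) = P(+|D)P(D)/P(+) = \frac{98}{4093}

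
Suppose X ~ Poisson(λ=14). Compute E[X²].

Using the identity E[X²] = Var(X) + (E[X])²:
E[X] = 14
Var(X) = 14
E[X²] = 14 + (14)²
= 210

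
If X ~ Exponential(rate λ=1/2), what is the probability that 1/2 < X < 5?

P(1/2 < X < 5) = ∫_{1/2}^{5} f(x) dx
where f(x) = \frac{e^{- \frac{x}{2}}}{2}
= - \frac{1}{e^{\frac{5}{2}}} + e^{- \frac{1}{4}}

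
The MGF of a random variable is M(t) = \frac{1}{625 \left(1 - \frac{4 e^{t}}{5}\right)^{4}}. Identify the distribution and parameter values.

The MGF M(t) = \frac{1}{625 \left(1 - \frac{4 e^{t}}{5}\right)^{4}} is the standard form for the NegativeBinomial distribution.
Comparing with the known MGF formula identifies: NegBin(r=4, p=1/5), X = failures before r-th success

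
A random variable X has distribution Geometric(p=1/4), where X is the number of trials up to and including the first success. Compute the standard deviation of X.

For X ~ Geometric(p=1/4), where X is the number of trials up to and including the first success:
Var(X) = 12
SD(X) = √(Var(X)) = √(12) = 2 \sqrt{3}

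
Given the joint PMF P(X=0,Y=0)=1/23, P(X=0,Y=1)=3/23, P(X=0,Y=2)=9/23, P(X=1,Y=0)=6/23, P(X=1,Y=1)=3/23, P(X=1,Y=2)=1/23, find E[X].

First find marginal of X:
P(X=0) = 13/23
P(X=1) = 10/23
E[X] = 0 × 13/23 + 1 × 10/23 = 10/23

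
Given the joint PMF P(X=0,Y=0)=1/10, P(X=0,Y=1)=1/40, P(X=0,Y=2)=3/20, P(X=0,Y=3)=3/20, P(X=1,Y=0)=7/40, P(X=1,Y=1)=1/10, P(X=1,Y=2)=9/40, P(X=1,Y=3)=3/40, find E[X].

First find marginal of X:
P(X=0) = 17/40
P(X=1) = 23/40
E[X] = 0 × 17/40 + 1 × 23/40 = 23/40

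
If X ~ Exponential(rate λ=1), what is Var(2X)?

For X ~ Exponential(rate λ=1):
Var(X) = 1
Var(2X) = (2)² × Var(X) = 4 × 1 = 4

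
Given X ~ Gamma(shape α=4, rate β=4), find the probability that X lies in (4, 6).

P(4 < X < 6) = ∫_{4}^{6} f(x) dx
where f(x) = \frac{128 x^{3} e^{- 4 x}}{3}
= \frac{-7851 + 2483 e^{8}}{3 e^{24}}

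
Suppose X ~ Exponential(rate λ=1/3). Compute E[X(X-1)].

E[X(X-1)] = E[X² - X] = E[X²] - E[X]
E[X] = 3
E[X²] = Var(X) + (E[X])² = 9 + (3)² = 18
E[X(X-1)] = 18 - 3 = 15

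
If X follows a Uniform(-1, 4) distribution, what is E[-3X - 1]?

For X ~ Uniform(-1, 4):
E[X] = \frac{3}{2}
E[-3X - 1] = -3 × E[X] - 1 = - \frac{11}{2}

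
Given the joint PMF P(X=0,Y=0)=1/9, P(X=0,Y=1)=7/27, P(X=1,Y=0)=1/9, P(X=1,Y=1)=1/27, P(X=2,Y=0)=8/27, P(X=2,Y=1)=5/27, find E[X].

First find marginal of X:
P(X=0) = 10/27
P(X=1) = 4/27
P(X=2) = 13/27
E[X] = 0 × 10/27 + 1 × 4/27 + 2 × 13/27 = 10/9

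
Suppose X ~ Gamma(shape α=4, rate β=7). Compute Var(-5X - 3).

For X ~ Gamma(shape α=4, rate β=7):
Var(X) = \frac{4}{49}
Var(-5X - 3) = (-5)² × Var(X) = 25 × \frac{4}{49} = \frac{100}{49}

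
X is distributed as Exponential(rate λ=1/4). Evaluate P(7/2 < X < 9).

P(7/2 < X < 9) = ∫_{7/2}^{9} f(x) dx
where f(x) = \frac{e^{- \frac{x}{4}}}{4}
= - \frac{1}{e^{\frac{9}{4}}} + e^{- \frac{7}{8}}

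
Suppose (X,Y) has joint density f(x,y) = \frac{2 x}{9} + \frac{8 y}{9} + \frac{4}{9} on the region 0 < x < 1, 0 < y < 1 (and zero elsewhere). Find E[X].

E[X] = ∫_0^1 ∫_0^1 x × f(x,y) dy dx
= ∫_0^1 ∫_0^1 x × (\frac{2 x}{9} + \frac{8 y}{9} + \frac{4}{9}) dy dx
= \frac{14}{27}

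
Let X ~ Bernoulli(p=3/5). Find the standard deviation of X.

For X ~ Bernoulli(p=3/5):
Var(X) = \frac{6}{25}
SD(X) = √(Var(X)) = √(\frac{6}{25}) = \frac{\sqrt{6}}{5}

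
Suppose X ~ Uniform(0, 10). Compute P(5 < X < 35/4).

P(5 < X < 35/4) = ∫_{5}^{35/4} f(x) dx
where f(x) = \frac{1}{10}
= \frac{3}{8}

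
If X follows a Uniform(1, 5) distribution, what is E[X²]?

Using the identity E[X²] = Var(X) + (E[X])²:
E[X] = 3
Var(X) = \frac{4}{3}
E[X²] = \frac{4}{3} + (3)²
= \frac{31}{3}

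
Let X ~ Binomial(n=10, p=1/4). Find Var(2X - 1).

For X ~ Binomial(n=10, p=1/4):
Var(X) = \frac{15}{8}
Var(2X - 1) = (2)² × Var(X) = 4 × \frac{15}{8} = \frac{15}{2}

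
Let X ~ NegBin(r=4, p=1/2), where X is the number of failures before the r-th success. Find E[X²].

Using the identity E[X²] = Var(X) + (E[X])²:
E[X] = 4
Var(X) = 8
E[X²] = 8 + (4)²
= 24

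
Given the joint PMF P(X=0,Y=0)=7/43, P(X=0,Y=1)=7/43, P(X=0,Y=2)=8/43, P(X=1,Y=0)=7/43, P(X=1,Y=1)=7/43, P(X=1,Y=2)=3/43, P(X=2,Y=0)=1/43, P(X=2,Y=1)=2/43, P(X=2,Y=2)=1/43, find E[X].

First find marginal of X:
P(X=0) = 22/43
P(X=1) = 17/43
P(X=2) = 4/43
E[X] = 0 × 22/43 + 1 × 17/43 + 2 × 4/43 = 25/43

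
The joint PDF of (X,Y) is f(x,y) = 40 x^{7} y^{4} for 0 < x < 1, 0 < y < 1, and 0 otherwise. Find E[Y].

E[Y] = ∫_0^1 ∫_0^1 y × f(x,y) dx dy
= \frac{5}{6}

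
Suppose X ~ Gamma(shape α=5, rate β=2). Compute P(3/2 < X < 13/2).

P(3/2 < X < 13/2) = ∫_{3/2}^{13/2} f(x) dx
where f(x) = \frac{4 x^{4} e^{- 2 x}}{3}
= \frac{-39713 + 393 e^{10}}{24 e^{13}}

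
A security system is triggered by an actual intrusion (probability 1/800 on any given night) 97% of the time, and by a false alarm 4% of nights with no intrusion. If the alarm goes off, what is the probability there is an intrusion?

Let D = the rare event, + = positive/flagged.
P(D) = 1/800
P(+|D) = 97/100
P(+|D') = 4/100 = 1/25
P(+) = P(+|D)P(D) + P(+|D')P(D')
     = \frac{97}{100} × \frac{1}{800} + \frac{1}{25} × \frac{799}{800}
     = \frac{3293}{80000}
P(D|+) = P(+|D)P(D)/P(+) = \frac{97}{3293}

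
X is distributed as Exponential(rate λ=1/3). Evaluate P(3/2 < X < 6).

P(3/2 < X < 6) = ∫_{3/2}^{6} f(x) dx
where f(x) = \frac{e^{- \frac{x}{3}}}{3}
= - \frac{1}{e^{2}} + e^{- \frac{1}{2}}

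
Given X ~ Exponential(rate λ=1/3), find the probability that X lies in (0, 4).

P(0 < X < 4) = ∫_{0}^{4} f(x) dx
where f(x) = \frac{e^{- \frac{x}{3}}}{3}
= 1 - e^{- \frac{4}{3}}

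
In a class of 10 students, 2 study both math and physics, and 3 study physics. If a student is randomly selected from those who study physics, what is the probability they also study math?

P(A ∩ B) = 2/10 = 1/5
P(B) = 3/10
P(A|B) = P(A ∩ B) / P(B) = (1/5) / (3/10) = 2/3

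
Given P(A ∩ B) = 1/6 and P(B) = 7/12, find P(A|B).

P(A|B) = P(A ∩ B) / P(B)
= (1/6) / (7/12)
= 2/7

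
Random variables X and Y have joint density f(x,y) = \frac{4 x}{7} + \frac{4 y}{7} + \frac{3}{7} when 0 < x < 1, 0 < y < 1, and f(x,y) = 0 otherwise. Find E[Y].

E[Y] = ∫_0^1 ∫_0^1 y × f(x,y) dx dy
= \frac{23}{42}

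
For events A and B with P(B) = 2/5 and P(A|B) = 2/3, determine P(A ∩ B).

By definition, P(A|B) = P(A ∩ B) / P(B)
So P(A ∩ B) = P(A|B) × P(B)
= 2/3 × 2/5
= 4/15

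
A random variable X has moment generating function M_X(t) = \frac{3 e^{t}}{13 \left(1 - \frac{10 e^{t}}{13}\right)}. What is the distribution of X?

The MGF M(t) = \frac{3 e^{t}}{13 \left(1 - \frac{10 e^{t}}{13}\right)} is the standard form for the Geometric distribution.
Comparing with the known MGF formula identifies: Geometric(p=3/13), X = trial number of first success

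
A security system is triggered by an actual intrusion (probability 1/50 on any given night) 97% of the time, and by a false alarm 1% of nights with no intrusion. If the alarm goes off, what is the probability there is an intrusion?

Let D = the rare event, + = positive/flagged.
P(D) = 1/50
P(+|D) = 97/100
P(+|D') = 1/100
P(+) = P(+|D)P(D) + P(+|D')P(D')
     = \frac{97}{100} × \frac{1}{50} + \frac{1}{100} × \frac{49}{50}
     = \frac{73}{2500}
P(D|+) = P(+|D)P(D)/P(+) = \frac{97}{146}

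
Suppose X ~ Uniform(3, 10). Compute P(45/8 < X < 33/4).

P(45/8 < X < 33/4) = ∫_{45/8}^{33/4} f(x) dx
where f(x) = \frac{1}{7}
= \frac{3}{8}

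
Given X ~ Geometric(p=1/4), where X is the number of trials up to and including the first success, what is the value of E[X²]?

Using the identity E[X²] = Var(X) + (E[X])²:
E[X] = 4
Var(X) = 12
E[X²] = 12 + (4)²
= 28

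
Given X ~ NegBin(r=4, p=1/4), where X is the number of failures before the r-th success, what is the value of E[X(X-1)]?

E[X(X-1)] = E[X² - X] = E[X²] - E[X]
E[X] = 12
E[X²] = Var(X) + (E[X])² = 48 + (12)² = 192
E[X(X-1)] = 192 - 12 = 180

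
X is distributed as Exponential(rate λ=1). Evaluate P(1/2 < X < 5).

P(1/2 < X < 5) = ∫_{1/2}^{5} f(x) dx
where f(x) = e^{- x}
= - \frac{1}{e^{5}} + e^{- \frac{1}{2}}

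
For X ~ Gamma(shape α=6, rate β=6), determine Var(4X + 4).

For X ~ Gamma(shape α=6, rate β=6):
Var(X) = \frac{1}{6}
Var(4X + 4) = (4)² × Var(X) = 16 × \frac{1}{6} = \frac{8}{3}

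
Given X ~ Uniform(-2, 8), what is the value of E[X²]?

Using the identity E[X²] = Var(X) + (E[X])²:
E[X] = 3
Var(X) = \frac{25}{3}
E[X²] = \frac{25}{3} + (3)²
= \frac{52}{3}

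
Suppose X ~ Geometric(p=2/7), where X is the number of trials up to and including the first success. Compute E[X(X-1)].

E[X(X-1)] = E[X² - X] = E[X²] - E[X]
E[X] = \frac{7}{2}
E[X²] = Var(X) + (E[X])² = \frac{35}{4} + (\frac{7}{2})² = 21
E[X(X-1)] = 21 - \frac{7}{2} = \frac{35}{2}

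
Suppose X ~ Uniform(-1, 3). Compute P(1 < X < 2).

P(1 < X < 2) = ∫_{1}^{2} f(x) dx
where f(x) = \frac{1}{4}
= \frac{1}{4}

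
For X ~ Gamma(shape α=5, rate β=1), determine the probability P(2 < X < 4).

P(2 < X < 4) = ∫_{2}^{4} f(x) dx
where f(x) = \frac{x^{4} e^{- x}}{24}
= \frac{-103 + 21 e^{2}}{3 e^{4}}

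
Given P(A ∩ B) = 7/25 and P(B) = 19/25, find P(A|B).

P(A|B) = P(A ∩ B) / P(B)
= (7/25) / (19/25)
= 7/19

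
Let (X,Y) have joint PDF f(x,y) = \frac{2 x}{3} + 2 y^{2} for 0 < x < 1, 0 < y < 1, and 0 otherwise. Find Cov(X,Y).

E[XY] = ∫∫ xy × f(x,y) dx dy = \frac{13}{36}
E[X] = \frac{5}{9}
E[Y] = \frac{2}{3}
Cov(X,Y) = E[XY] - E[X]E[Y] = - \frac{1}{108}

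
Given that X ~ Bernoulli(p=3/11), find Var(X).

For X ~ Bernoulli(p=3/11):
Var(X) = \frac{24}{121}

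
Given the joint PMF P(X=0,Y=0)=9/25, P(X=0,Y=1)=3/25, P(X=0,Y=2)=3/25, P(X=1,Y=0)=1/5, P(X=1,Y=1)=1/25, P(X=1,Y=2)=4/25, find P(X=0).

P(X=0) = P(X=0,Y=0) + P(X=0,Y=1) + P(X=0,Y=2)
= 9/25 + 3/25 + 3/25
= 3/5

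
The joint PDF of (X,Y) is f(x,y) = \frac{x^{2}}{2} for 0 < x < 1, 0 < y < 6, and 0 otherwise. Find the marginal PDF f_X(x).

f_X(x) = ∫_0^6 f(x,y) dy
= ∫_0^6 \frac{x^{2}}{2} dy
= 3 x^{2} for 0 < x < 1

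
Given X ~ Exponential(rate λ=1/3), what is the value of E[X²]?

Using the identity E[X²] = Var(X) + (E[X])²:
E[X] = 3
Var(X) = 9
E[X²] = 9 + (3)²
= 18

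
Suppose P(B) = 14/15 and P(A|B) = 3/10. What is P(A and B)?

By definition, P(A|B) = P(A ∩ B) / P(B)
So P(A ∩ B) = P(A|B) × P(B)
= 3/10 × 14/15
= 7/25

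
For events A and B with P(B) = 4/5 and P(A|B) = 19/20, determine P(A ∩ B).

By definition, P(A|B) = P(A ∩ B) / P(B)
So P(A ∩ B) = P(A|B) × P(B)
= 19/20 × 4/5
= 19/25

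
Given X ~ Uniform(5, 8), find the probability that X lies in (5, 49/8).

P(5 < X < 49/8) = ∫_{5}^{49/8} f(x) dx
where f(x) = \frac{1}{3}
= \frac{3}{8}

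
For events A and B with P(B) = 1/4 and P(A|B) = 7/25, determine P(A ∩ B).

By definition, P(A|B) = P(A ∩ B) / P(B)
So P(A ∩ B) = P(A|B) × P(B)
= 7/25 × 1/4
= 7/100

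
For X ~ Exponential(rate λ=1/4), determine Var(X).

For X ~ Exponential(rate λ=1/4):
Var(X) = 16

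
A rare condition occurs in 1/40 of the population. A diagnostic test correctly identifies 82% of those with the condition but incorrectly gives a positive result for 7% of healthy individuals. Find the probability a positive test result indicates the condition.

Let D = the rare event, + = positive/flagged.
P(D) = 1/40
P(+|D) = 82/100 = 41/50
P(+|D') = 7/100
P(+) = P(+|D)P(D) + P(+|D')P(D')
     = \frac{41}{50} × \frac{1}{40} + \frac{7}{100} × \frac{39}{40}
     = \frac{71}{800}
P(D|+) = P(+|D)P(D)/P(+) = \frac{82}{355}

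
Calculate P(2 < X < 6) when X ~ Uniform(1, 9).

P(2 < X < 6) = ∫_{2}^{6} f(x) dx
where f(x) = \frac{1}{8}
= \frac{1}{2}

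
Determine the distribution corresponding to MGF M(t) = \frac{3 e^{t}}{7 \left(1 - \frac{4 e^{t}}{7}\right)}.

The MGF M(t) = \frac{3 e^{t}}{7 \left(1 - \frac{4 e^{t}}{7}\right)} is the standard form for the Geometric distribution.
Comparing with the known MGF formula identifies: Geometric(p=3/7), X = trial number of first success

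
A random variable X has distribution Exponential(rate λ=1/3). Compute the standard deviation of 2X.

For X ~ Exponential(rate λ=1/3):
Var(X) = 9
SD(X) = √(Var(X)) = √(9) = 3
SD(2X) = |2| × SD(X) = 2 × 3 = 6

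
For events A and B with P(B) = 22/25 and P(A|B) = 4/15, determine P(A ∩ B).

By definition, P(A|B) = P(A ∩ B) / P(B)
So P(A ∩ B) = P(A|B) × P(B)
= 4/15 × 22/25
= 88/375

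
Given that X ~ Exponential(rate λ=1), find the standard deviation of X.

For X ~ Exponential(rate λ=1):
Var(X) = 1
SD(X) = √(Var(X)) = √(1) = 1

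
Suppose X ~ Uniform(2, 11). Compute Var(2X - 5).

For X ~ Uniform(2, 11):
Var(X) = \frac{27}{4}
Var(2X - 5) = (2)² × Var(X) = 4 × \frac{27}{4} = 27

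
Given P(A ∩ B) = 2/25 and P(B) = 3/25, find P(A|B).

P(A|B) = P(A ∩ B) / P(B)
= (2/25) / (3/25)
= 2/3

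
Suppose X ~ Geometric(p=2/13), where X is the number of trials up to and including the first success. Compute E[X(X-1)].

E[X(X-1)] = E[X² - X] = E[X²] - E[X]
E[X] = \frac{13}{2}
E[X²] = Var(X) + (E[X])² = \frac{143}{4} + (\frac{13}{2})² = 78
E[X(X-1)] = 78 - \frac{13}{2} = \frac{143}{2}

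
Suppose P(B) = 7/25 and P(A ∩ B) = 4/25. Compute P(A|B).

P(A|B) = P(A ∩ B) / P(B)
= (4/25) / (7/25)
= 4/7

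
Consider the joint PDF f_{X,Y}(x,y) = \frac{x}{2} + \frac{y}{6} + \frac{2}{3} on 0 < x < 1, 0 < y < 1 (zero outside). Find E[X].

E[X] = ∫_0^1 ∫_0^1 x × f(x,y) dy dx
= ∫_0^1 ∫_0^1 x × (\frac{x}{2} + \frac{y}{6} + \frac{2}{3}) dy dx
= \frac{13}{24}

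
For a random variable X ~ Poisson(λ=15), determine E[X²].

Using the identity E[X²] = Var(X) + (E[X])²:
E[X] = 15
Var(X) = 15
E[X²] = 15 + (15)²
= 240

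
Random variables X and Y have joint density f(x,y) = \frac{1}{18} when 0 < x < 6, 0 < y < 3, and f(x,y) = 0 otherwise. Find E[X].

f_X(x) = ∫_0^3 \frac{1}{18} dy = \frac{1}{6}
E[X] = ∫_0^6 x × (\frac{1}{6}) dx = 3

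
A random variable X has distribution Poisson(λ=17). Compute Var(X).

For X ~ Poisson(λ=17):
Var(X) = 17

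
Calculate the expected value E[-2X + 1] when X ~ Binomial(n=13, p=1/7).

For X ~ Binomial(n=13, p=1/7):
E[X] = \frac{13}{7}
E[-2X + 1] = -2 × E[X] + 1 = - \frac{19}{7}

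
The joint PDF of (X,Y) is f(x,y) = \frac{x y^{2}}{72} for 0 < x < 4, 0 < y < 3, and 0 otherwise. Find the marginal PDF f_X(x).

f_X(x) = ∫_0^3 f(x,y) dy
= ∫_0^3 \frac{x y^{2}}{72} dy
= \frac{x}{8} for 0 < x < 4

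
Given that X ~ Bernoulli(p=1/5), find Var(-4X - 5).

For X ~ Bernoulli(p=1/5):
Var(X) = \frac{4}{25}
Var(-4X - 5) = (-4)² × Var(X) = 16 × \frac{4}{25} = \frac{64}{25}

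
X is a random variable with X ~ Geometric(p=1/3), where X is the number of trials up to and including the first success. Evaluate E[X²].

Using the identity E[X²] = Var(X) + (E[X])²:
E[X] = 3
Var(X) = 6
E[X²] = 6 + (3)²
= 15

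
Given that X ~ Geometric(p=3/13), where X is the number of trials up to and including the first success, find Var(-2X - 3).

For X ~ Geometric(p=3/13), where X is the number of trials up to and including the first success:
Var(X) = \frac{130}{9}
Var(-2X - 3) = (-2)² × Var(X) = 4 × \frac{130}{9} = \frac{520}{9}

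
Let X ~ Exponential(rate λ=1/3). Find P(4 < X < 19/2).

P(4 < X < 19/2) = ∫_{4}^{19/2} f(x) dx
where f(x) = \frac{e^{- \frac{x}{3}}}{3}
= - \frac{1}{e^{\frac{19}{6}}} + e^{- \frac{4}{3}}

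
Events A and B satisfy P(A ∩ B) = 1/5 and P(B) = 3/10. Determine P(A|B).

P(A|B) = P(A ∩ B) / P(B)
= (1/5) / (3/10)
= 2/3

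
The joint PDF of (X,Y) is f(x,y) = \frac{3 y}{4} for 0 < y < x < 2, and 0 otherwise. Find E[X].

f_X(x) = ∫_0^x \frac{3 y}{4} dy = \frac{3 x^{2}}{8}
E[X] = ∫_0^2 x × (\frac{3 x^{2}}{8}) dx = \frac{3}{2}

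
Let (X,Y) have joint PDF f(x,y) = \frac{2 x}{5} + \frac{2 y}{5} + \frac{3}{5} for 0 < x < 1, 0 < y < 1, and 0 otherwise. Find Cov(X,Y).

E[XY] = ∫∫ xy × f(x,y) dx dy = \frac{17}{60}
E[X] = \frac{8}{15}
E[Y] = \frac{8}{15}
Cov(X,Y) = E[XY] - E[X]E[Y] = - \frac{1}{900}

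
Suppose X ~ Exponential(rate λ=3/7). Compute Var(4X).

For X ~ Exponential(rate λ=3/7):
Var(X) = \frac{49}{9}
Var(4X) = (4)² × Var(X) = 16 × \frac{49}{9} = \frac{784}{9}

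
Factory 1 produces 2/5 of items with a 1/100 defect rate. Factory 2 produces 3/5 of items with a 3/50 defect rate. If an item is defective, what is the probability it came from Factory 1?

Using Bayes' theorem:
P(F1) = 2/5, P(D|F1) = 1/100
P(F2) = 3/5, P(D|F2) = 3/50
P(D) = P(D|F1)P(F1) + P(D|F2)P(F2)
     = \frac{1}{25}
P(F1|D) = P(D|F1)P(F1) / P(D)
= \frac{1}{10}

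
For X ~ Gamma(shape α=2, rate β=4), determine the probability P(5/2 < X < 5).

P(5/2 < X < 5) = ∫_{5/2}^{5} f(x) dx
where f(x) = 16 x e^{- 4 x}
= \frac{-21 + 11 e^{10}}{e^{20}}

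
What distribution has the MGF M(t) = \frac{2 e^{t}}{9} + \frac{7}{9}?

The MGF M(t) = \frac{2 e^{t}}{9} + \frac{7}{9} is the standard form for the Bernoulli distribution.
Comparing with the known MGF formula identifies: Bernoulli(p=2/9)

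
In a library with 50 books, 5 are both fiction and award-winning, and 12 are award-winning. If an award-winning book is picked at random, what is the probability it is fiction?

P(A ∩ B) = 5/50 = 1/10
P(B) = 12/50 = 6/25
P(A|B) = P(A ∩ B) / P(B) = (1/10) / (6/25) = 5/12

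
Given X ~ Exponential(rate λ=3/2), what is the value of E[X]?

For X ~ Exponential(rate λ=3/2), the expected value is:
E[X] = \frac{2}{3}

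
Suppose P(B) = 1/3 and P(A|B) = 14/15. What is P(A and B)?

By definition, P(A|B) = P(A ∩ B) / P(B)
So P(A ∩ B) = P(A|B) × P(B)
= 14/15 × 1/3
= 14/45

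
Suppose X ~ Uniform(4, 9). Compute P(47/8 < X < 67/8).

P(47/8 < X < 67/8) = ∫_{47/8}^{67/8} f(x) dx
where f(x) = \frac{1}{5}
= \frac{1}{2}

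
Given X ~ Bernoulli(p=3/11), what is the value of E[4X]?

For X ~ Bernoulli(p=3/11):
E[X] = \frac{3}{11}
E[4X] = 4 × E[X] + 0 = \frac{12}{11}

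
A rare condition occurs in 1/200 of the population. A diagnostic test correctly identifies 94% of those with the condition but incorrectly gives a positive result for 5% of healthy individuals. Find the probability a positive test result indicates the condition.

Let D = the rare event, + = positive/flagged.
P(D) = 1/200
P(+|D) = 94/100 = 47/50
P(+|D') = 5/100 = 1/20
P(+) = P(+|D)P(D) + P(+|D')P(D')
     = \frac{47}{50} × \frac{1}{200} + \frac{1}{20} × \frac{199}{200}
     = \frac{1089}{20000}
P(D|+) = P(+|D)P(D)/P(+) = \frac{94}{1089}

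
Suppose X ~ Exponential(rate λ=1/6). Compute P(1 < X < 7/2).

P(1 < X < 7/2) = ∫_{1}^{7/2} f(x) dx
where f(x) = \frac{e^{- \frac{x}{6}}}{6}
= - \frac{1}{e^{\frac{7}{12}}} + e^{- \frac{1}{6}}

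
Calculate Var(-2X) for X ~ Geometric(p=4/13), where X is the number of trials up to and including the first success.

For X ~ Geometric(p=4/13), where X is the number of trials up to and including the first success:
Var(X) = \frac{117}{16}
Var(-2X) = (-2)² × Var(X) = 4 × \frac{117}{16} = \frac{117}{4}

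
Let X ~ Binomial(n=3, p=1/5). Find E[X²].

Using the identity E[X²] = Var(X) + (E[X])²:
E[X] = \frac{3}{5}
Var(X) = \frac{12}{25}
E[X²] = \frac{12}{25} + (\frac{3}{5})²
= \frac{21}{25}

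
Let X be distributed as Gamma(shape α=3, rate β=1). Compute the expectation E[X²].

Using the identity E[X²] = Var(X) + (E[X])²:
E[X] = 3
Var(X) = 3
E[X²] = 3 + (3)²
= 12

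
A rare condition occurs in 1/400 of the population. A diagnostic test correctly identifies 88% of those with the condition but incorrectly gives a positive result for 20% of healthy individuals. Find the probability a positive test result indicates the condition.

Let D = the rare event, + = positive/flagged.
P(D) = 1/400
P(+|D) = 88/100 = 22/25
P(+|D') = 20/100 = 1/5
P(+) = P(+|D)P(D) + P(+|D')P(D')
     = \frac{22}{25} × \frac{1}{400} + \frac{1}{5} × \frac{399}{400}
     = \frac{2017}{10000}
P(D|+) = P(+|D)P(D)/P(+) = \frac{22}{2017}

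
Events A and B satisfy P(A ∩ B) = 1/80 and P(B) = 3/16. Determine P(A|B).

P(A|B) = P(A ∩ B) / P(B)
= (1/80) / (3/16)
= 1/15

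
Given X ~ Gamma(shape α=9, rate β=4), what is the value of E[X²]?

Using the identity E[X²] = Var(X) + (E[X])²:
E[X] = \frac{9}{4}
Var(X) = \frac{9}{16}
E[X²] = \frac{9}{16} + (\frac{9}{4})²
= \frac{45}{8}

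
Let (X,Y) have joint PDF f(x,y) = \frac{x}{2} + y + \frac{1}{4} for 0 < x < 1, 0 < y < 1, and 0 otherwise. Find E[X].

E[X] = ∫_0^1 ∫_0^1 x × f(x,y) dy dx
= ∫_0^1 ∫_0^1 x × (\frac{x}{2} + y + \frac{1}{4}) dy dx
= \frac{13}{24}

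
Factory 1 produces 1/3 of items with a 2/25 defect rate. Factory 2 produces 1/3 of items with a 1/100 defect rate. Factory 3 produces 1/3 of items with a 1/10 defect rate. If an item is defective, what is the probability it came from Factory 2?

Using Bayes' theorem:
P(F1) = 1/3, P(D|F1) = 2/25
P(F2) = 1/3, P(D|F2) = 1/100
P(F3) = 1/3, P(D|F3) = 1/10
P(D) = P(D|F1)P(F1) + P(D|F2)P(F2) + P(D|F3)P(F3)
     = \frac{19}{300}
P(F2|D) = P(D|F2)P(F2) / P(D)
= \frac{1}{19}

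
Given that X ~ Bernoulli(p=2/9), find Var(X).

For X ~ Bernoulli(p=2/9):
Var(X) = \frac{14}{81}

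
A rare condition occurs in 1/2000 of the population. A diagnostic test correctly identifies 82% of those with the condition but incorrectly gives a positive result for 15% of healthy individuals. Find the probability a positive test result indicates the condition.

Let D = the rare event, + = positive/flagged.
P(D) = 1/2000
P(+|D) = 82/100 = 41/50
P(+|D') = 15/100 = 3/20
P(+) = P(+|D)P(D) + P(+|D')P(D')
     = \frac{41}{50} × \frac{1}{2000} + \frac{3}{20} × \frac{1999}{2000}
     = \frac{30067}{200000}
P(D|+) = P(+|D)P(D)/P(+) = \frac{82}{30067}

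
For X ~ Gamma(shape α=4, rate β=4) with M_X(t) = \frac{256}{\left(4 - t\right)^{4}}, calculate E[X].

To find E[X], compute M^(1)(0):
M^(1)(t) = \frac{1024}{\left(4 - t\right)^{5}}
M^(1)(0) = 1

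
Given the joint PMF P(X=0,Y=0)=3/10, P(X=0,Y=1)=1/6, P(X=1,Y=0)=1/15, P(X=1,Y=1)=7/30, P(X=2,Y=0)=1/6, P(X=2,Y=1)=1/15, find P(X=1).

P(X=1) = P(X=1,Y=0) + P(X=1,Y=1)
= 1/15 + 7/30
= 3/10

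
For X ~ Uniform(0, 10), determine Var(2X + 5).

For X ~ Uniform(0, 10):
Var(X) = \frac{25}{3}
Var(2X + 5) = (2)² × Var(X) = 4 × \frac{25}{3} = \frac{100}{3}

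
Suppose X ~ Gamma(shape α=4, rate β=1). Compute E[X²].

Using the identity E[X²] = Var(X) + (E[X])²:
E[X] = 4
Var(X) = 4
E[X²] = 4 + (4)²
= 20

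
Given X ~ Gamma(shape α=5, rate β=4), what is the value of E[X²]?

Using the identity E[X²] = Var(X) + (E[X])²:
E[X] = \frac{5}{4}
Var(X) = \frac{5}{16}
E[X²] = \frac{5}{16} + (\frac{5}{4})²
= \frac{15}{8}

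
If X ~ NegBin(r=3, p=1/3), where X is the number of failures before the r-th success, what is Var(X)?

For X ~ NegBin(r=3, p=1/3), where X is the number of failures before the r-th success:
Var(X) = 18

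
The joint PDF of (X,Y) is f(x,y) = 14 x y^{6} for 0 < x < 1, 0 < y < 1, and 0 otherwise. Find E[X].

E[X] = ∫_0^1 ∫_0^1 x × f(x,y) dy dx
= ∫_0^1 ∫_0^1 x × (14 x y^{6}) dy dx
= \frac{2}{3}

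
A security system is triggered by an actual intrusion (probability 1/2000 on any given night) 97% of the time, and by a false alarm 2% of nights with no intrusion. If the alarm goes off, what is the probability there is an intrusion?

Let D = the rare event, + = positive/flagged.
P(D) = 1/2000
P(+|D) = 97/100
P(+|D') = 2/100 = 1/50
P(+) = P(+|D)P(D) + P(+|D')P(D')
     = \frac{97}{100} × \frac{1}{2000} + \frac{1}{50} × \frac{1999}{2000}
     = \frac{819}{40000}
P(D|+) = P(+|D)P(D)/P(+) = \frac{97}{4095}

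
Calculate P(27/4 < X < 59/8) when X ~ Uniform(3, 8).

P(27/4 < X < 59/8) = ∫_{27/4}^{59/8} f(x) dx
where f(x) = \frac{1}{5}
= \frac{1}{8}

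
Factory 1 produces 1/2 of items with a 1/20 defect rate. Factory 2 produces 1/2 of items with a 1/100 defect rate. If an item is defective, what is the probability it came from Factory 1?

Using Bayes' theorem:
P(F1) = 1/2, P(D|F1) = 1/20
P(F2) = 1/2, P(D|F2) = 1/100
P(D) = P(D|F1)P(F1) + P(D|F2)P(F2)
     = \frac{3}{100}
P(F1|D) = P(D|F1)P(F1) / P(D)
= \frac{5}{6}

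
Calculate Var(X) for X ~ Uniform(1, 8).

For X ~ Uniform(1, 8):
Var(X) = \frac{49}{12}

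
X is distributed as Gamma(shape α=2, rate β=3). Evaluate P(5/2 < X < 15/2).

P(5/2 < X < 15/2) = ∫_{5/2}^{15/2} f(x) dx
where f(x) = 9 x e^{- 3 x}
= \frac{-47 + 17 e^{15}}{2 e^{\frac{45}{2}}}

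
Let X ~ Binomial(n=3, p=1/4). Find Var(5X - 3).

For X ~ Binomial(n=3, p=1/4):
Var(X) = \frac{9}{16}
Var(5X - 3) = (5)² × Var(X) = 25 × \frac{9}{16} = \frac{225}{16}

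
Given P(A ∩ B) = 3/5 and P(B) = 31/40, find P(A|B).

P(A|B) = P(A ∩ B) / P(B)
= (3/5) / (31/40)
= 24/31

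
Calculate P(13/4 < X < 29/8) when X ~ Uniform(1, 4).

P(13/4 < X < 29/8) = ∫_{13/4}^{29/8} f(x) dx
where f(x) = \frac{1}{3}
= \frac{1}{8}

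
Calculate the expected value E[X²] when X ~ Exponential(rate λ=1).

Using the identity E[X²] = Var(X) + (E[X])²:
E[X] = 1
Var(X) = 1
E[X²] = 1 + (1)²
= 2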